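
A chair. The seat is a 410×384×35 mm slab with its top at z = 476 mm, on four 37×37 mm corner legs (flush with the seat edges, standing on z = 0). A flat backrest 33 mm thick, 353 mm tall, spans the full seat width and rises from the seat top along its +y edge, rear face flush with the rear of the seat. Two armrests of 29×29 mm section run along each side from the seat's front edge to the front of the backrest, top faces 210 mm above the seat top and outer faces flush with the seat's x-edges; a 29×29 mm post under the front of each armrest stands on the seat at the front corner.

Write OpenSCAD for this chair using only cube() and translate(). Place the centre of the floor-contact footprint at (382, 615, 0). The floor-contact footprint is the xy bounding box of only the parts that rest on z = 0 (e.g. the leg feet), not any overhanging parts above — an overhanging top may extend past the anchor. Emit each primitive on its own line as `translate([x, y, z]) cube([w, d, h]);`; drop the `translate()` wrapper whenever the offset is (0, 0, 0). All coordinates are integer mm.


translate([177, 423, 441]) cube([410, 384, 35]);
translate([177, 423, 0]) cube([37, 37, 441]);
translate([550, 423, 0]) cube([37, 37, 441]);
translate([177, 770, 0]) cube([37, 37, 441]);
translate([550, 770, 0]) cube([37, 37, 441]);
translate([177, 774, 476]) cube([410, 33, 353]);
translate([177, 423, 657]) cube([29, 351, 29]);
translate([558, 423, 657]) cube([29, 351, 29]);
translate([177, 423, 476]) cube([29, 29, 181]);
translate([558, 423, 476]) cube([29, 29, 181]);


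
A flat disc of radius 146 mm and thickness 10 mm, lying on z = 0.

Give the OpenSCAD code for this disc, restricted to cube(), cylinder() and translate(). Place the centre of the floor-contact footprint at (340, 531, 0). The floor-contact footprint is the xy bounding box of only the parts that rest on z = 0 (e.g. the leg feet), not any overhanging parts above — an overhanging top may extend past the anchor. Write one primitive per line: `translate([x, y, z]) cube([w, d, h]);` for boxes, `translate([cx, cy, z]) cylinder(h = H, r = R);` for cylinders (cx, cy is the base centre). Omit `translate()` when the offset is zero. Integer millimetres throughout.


translate([340, 531, 0]) cylinder(h = 10, r = 146);


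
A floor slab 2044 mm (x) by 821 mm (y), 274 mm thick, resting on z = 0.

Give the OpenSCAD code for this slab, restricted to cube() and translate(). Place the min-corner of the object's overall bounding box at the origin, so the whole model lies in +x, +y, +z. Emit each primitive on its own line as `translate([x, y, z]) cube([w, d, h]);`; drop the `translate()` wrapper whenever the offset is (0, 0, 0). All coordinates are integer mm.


cube([2044, 821, 274]);


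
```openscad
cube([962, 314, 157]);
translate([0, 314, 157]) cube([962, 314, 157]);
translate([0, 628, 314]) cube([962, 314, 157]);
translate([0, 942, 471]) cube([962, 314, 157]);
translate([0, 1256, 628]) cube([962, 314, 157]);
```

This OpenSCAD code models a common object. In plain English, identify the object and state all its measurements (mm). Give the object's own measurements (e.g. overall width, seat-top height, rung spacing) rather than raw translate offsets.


A straight staircase of 5 solid steps. Each step is 962 mm wide (x), 314 mm deep (y, the going) and 157 mm tall (the rise). The first step rests on the floor; each subsequent step sits one going further in +y and one rise higher in +z, directly behind and above the previous step with no overlap.


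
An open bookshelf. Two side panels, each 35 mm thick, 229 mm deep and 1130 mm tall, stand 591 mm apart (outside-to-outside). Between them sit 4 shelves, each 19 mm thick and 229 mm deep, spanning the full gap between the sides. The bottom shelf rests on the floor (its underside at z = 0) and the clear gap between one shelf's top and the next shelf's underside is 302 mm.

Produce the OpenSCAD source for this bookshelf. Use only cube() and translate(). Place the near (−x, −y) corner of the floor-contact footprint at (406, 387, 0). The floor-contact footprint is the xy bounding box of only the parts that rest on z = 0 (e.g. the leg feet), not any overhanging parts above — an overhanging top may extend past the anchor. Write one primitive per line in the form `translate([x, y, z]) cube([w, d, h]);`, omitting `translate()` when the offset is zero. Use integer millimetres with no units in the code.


translate([406, 387, 0]) cube([35, 229, 1130]);
translate([962, 387, 0]) cube([35, 229, 1130]);
translate([441, 387, 0]) cube([521, 229, 19]);
translate([441, 387, 321]) cube([521, 229, 19]);
translate([441, 387, 642]) cube([521, 229, 19]);
translate([441, 387, 963]) cube([521, 229, 19]);


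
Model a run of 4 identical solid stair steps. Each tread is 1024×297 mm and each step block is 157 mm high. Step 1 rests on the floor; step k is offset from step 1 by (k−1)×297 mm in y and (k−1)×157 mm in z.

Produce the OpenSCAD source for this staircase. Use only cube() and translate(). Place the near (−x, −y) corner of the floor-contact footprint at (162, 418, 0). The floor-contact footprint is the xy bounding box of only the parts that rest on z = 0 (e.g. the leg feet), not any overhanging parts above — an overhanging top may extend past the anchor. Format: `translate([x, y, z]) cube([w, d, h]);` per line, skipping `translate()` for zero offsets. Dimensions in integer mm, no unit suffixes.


translate([162, 418, 0]) cube([1024, 297, 157]);
translate([162, 715, 157]) cube([1024, 297, 157]);
translate([162, 1012, 314]) cube([1024, 297, 157]);
translate([162, 1309, 471]) cube([1024, 297, 157]);


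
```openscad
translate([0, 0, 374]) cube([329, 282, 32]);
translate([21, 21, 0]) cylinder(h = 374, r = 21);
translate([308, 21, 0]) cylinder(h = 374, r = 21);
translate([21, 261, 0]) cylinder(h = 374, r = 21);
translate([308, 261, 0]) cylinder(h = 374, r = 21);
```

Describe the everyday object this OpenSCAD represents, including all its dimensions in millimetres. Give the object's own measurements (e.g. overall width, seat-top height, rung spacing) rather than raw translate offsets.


A four-legged stool. The seat is a 329×282×32 mm slab whose top surface is at z = 406 mm; four round legs, each 42 mm in diameter, run from the floor (z = 0) to the underside of the seat, each leg's axis is inset half a diameter from the nearest pair of seat edges (so the leg's bounding box is flush with the corner).


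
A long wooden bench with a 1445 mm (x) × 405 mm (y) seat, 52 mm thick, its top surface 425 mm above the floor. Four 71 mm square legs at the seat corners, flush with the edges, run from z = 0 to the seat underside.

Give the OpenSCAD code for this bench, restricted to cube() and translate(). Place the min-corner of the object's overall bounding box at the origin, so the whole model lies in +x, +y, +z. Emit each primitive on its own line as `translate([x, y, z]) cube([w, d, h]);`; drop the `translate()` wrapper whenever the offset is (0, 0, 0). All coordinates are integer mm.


translate([0, 0, 373]) cube([1445, 405, 52]);
cube([71, 71, 373]);
translate([0, 334, 0]) cube([71, 71, 373]);
translate([1374, 0, 0]) cube([71, 71, 373]);
translate([1374, 334, 0]) cube([71, 71, 373]);


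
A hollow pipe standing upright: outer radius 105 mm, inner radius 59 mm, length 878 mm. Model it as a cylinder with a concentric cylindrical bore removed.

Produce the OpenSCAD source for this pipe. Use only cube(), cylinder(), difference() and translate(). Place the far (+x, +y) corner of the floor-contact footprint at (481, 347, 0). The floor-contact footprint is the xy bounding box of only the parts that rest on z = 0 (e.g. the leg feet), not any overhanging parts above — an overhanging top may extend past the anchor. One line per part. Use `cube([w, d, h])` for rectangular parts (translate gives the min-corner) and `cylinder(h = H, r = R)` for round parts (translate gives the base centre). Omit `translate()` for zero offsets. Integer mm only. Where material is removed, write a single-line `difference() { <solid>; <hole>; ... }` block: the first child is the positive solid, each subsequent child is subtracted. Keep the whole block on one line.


difference() { translate([376, 242, 0]) cylinder(h = 878, r = 105); translate([376, 242, 0]) cylinder(h = 878, r = 59); }


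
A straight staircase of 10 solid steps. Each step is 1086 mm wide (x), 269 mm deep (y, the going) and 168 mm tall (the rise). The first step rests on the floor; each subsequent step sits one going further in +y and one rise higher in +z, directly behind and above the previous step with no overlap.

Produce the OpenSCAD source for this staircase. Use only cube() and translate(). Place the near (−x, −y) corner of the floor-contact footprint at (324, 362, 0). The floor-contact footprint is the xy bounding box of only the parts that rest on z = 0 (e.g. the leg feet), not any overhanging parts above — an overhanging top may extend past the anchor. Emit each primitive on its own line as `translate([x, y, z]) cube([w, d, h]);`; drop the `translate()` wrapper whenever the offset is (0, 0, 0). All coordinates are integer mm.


translate([324, 362, 0]) cube([1086, 269, 168]);
translate([324, 631, 168]) cube([1086, 269, 168]);
translate([324, 900, 336]) cube([1086, 269, 168]);
translate([324, 1169, 504]) cube([1086, 269, 168]);
translate([324, 1438, 672]) cube([1086, 269, 168]);
translate([324, 1707, 840]) cube([1086, 269, 168]);
translate([324, 1976, 1008]) cube([1086, 269, 168]);
translate([324, 2245, 1176]) cube([1086, 269, 168]);
translate([324, 2514, 1344]) cube([1086, 269, 168]);
translate([324, 2783, 1512]) cube([1086, 269, 168]);


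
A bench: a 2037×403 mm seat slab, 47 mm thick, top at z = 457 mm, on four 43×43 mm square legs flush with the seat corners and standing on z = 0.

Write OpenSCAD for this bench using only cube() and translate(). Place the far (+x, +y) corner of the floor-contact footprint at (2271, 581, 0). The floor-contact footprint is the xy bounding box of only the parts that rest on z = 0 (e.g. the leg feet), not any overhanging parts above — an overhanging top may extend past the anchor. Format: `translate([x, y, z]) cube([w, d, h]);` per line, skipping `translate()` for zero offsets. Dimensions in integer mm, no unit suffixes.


translate([234, 178, 410]) cube([2037, 403, 47]);
translate([234, 178, 0]) cube([43, 43, 410]);
translate([234, 538, 0]) cube([43, 43, 410]);
translate([2228, 178, 0]) cube([43, 43, 410]);
translate([2228, 538, 0]) cube([43, 43, 410]);


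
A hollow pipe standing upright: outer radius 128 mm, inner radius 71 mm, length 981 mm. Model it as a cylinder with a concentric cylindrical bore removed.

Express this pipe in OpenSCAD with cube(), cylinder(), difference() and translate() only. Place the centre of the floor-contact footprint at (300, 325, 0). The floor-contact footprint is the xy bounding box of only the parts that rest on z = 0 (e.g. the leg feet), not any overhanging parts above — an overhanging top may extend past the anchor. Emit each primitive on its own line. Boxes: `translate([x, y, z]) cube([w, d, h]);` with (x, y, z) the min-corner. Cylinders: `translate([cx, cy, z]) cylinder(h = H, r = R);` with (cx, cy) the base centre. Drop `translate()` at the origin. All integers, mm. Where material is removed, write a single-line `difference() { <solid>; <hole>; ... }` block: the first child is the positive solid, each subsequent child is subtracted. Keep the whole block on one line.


difference() { translate([300, 325, 0]) cylinder(h = 981, r = 128); translate([300, 325, 0]) cylinder(h = 981, r = 71); }


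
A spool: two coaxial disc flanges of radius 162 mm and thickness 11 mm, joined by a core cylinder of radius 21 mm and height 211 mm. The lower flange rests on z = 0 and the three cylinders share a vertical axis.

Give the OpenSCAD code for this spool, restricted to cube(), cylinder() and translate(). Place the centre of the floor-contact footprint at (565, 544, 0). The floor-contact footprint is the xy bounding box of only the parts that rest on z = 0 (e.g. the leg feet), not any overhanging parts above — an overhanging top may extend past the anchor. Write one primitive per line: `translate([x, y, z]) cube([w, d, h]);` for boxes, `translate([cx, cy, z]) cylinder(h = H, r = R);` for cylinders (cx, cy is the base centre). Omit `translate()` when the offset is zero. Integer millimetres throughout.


translate([565, 544, 0]) cylinder(h = 11, r = 162);
translate([565, 544, 11]) cylinder(h = 211, r = 21);
translate([565, 544, 222]) cylinder(h = 11, r = 162);


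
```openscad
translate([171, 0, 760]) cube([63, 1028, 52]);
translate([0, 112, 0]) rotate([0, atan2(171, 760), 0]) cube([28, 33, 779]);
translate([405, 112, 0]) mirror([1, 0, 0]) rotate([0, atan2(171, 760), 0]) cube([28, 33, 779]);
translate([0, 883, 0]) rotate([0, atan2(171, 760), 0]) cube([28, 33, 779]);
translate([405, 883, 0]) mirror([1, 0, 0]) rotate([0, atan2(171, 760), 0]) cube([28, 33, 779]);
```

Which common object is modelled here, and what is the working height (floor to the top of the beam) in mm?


A sawhorse. The overall height is 812 mm.

A beam across two mirrored pairs of raked legs — a sawhorse. The beam's underside is at z = 760 (matching the legs' vertical rise in atan2(171, 760)) and the beam is 52 mm tall, so its top is at 760 + 52 = 812 mm. The raked legs top out at the beam's underside, so that is the highest point.


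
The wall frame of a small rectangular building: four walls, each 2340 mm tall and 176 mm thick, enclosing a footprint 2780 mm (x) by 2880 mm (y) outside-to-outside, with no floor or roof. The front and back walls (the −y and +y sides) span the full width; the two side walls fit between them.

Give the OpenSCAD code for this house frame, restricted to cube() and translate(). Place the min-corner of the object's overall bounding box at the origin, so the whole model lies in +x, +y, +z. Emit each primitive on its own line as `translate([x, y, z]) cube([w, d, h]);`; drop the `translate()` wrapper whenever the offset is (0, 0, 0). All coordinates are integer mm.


cube([2780, 176, 2340]);
translate([0, 2704, 0]) cube([2780, 176, 2340]);
translate([0, 176, 0]) cube([176, 2528, 2340]);
translate([2604, 176, 0]) cube([176, 2528, 2340]);


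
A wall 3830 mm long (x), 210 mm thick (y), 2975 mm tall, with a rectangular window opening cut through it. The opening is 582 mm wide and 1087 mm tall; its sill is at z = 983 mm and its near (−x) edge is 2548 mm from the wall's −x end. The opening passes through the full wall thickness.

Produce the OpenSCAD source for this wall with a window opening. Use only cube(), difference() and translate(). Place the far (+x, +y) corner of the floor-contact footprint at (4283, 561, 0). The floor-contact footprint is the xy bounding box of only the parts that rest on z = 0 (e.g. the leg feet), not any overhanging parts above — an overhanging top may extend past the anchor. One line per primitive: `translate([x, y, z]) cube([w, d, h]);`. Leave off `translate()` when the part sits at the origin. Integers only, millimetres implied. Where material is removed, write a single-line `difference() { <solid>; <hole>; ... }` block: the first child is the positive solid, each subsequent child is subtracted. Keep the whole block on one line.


difference() { translate([453, 351, 0]) cube([3830, 210, 2975]); translate([3001, 351, 983]) cube([582, 210, 1087]); }


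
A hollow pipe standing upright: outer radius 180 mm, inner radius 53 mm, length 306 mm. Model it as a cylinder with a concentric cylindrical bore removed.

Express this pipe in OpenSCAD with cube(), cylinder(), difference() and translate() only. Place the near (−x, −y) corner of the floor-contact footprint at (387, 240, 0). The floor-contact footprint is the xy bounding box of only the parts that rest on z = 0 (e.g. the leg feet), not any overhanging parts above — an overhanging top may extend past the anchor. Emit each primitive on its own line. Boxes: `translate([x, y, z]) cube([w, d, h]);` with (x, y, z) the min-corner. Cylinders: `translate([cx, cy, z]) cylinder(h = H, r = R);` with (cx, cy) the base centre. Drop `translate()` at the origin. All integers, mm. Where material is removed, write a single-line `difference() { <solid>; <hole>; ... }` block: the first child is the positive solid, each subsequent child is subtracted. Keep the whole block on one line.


difference() { translate([567, 420, 0]) cylinder(h = 306, r = 180); translate([567, 420, 0]) cylinder(h = 306, r = 53); }


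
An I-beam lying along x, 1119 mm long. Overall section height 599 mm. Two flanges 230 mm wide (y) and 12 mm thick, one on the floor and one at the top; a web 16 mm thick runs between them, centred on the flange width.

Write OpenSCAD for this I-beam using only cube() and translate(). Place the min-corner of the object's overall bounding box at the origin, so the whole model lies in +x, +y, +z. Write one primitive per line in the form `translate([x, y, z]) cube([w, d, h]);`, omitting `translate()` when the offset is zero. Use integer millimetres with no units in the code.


cube([1119, 230, 12]);
translate([0, 107, 12]) cube([1119, 16, 575]);
translate([0, 0, 587]) cube([1119, 230, 12]);


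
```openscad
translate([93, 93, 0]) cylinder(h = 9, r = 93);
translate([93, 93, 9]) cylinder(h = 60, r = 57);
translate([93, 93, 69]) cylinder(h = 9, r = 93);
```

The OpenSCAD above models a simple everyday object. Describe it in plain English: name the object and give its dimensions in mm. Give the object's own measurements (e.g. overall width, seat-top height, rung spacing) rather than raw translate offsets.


A spool: two coaxial disc flanges of radius 93 mm and thickness 9 mm, joined by a core cylinder of radius 57 mm and height 60 mm. The lower flange rests on z = 0 and the three cylinders share a vertical axis.


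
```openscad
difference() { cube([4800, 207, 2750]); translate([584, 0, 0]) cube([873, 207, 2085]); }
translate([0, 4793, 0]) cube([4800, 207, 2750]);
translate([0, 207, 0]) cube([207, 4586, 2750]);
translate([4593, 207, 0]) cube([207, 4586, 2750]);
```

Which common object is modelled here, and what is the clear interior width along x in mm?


A single room. The interior width is 4386 mm.

Four walls enclosing a rectangle with a door in the front wall — a room. Outside width 4800 minus two 207 mm walls gives 4386 mm.


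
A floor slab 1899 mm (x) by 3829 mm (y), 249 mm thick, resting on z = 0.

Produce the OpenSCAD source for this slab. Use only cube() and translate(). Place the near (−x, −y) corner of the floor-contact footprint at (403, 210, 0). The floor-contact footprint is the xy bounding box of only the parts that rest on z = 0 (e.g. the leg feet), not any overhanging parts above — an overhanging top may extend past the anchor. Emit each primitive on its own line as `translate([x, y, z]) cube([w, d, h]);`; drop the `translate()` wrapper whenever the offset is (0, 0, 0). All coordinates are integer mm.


translate([403, 210, 0]) cube([1899, 3829, 249]);


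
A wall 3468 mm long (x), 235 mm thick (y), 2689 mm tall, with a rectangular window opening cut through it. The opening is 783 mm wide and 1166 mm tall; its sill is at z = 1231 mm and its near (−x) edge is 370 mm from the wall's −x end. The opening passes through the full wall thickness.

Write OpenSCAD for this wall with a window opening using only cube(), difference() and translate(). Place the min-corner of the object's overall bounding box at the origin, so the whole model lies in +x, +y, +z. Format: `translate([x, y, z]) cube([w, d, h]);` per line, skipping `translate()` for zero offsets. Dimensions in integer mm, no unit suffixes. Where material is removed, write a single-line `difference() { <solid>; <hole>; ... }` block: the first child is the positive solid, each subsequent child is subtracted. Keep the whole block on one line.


difference() { cube([3468, 235, 2689]); translate([370, 0, 1231]) cube([783, 235, 1166]); }


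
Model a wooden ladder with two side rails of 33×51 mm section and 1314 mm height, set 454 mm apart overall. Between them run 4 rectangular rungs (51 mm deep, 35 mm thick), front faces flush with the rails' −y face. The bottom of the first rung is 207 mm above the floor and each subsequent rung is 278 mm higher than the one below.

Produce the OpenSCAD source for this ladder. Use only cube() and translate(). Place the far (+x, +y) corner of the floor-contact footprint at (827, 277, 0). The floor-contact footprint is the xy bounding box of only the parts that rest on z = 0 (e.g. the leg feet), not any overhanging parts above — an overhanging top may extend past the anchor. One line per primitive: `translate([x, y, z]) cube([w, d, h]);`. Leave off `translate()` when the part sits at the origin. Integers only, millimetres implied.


translate([373, 226, 0]) cube([33, 51, 1314]);
translate([794, 226, 0]) cube([33, 51, 1314]);
translate([406, 226, 207]) cube([388, 51, 35]);
translate([406, 226, 485]) cube([388, 51, 35]);
translate([406, 226, 763]) cube([388, 51, 35]);
translate([406, 226, 1041]) cube([388, 51, 35]);


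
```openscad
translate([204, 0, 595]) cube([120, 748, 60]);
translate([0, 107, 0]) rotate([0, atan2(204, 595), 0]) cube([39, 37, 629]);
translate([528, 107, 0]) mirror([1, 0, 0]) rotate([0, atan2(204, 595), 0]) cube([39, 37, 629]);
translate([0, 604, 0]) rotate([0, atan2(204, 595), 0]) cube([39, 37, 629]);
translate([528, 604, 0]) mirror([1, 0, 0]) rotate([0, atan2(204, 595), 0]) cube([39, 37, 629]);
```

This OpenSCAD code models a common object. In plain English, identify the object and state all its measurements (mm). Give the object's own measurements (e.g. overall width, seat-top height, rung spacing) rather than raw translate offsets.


A sawhorse. A 120×748×60 mm beam (x, y, z) sits on two A-frame leg pairs. Each pair is two raked legs of 39×37 mm section (37 mm along y) splaying symmetrically in x. Each leg rises 595 mm vertically over 204 mm of horizontal reach and is 629 mm long along its own axis. Every leg's outer bottom edge rests on the floor and its outer top edge meets a bottom edge of the beam — the left legs (tilting toward +x) meet the beam's −x bottom edge, the right legs (their mirror images, tilting toward −x) meet its +x bottom edge — so the leg tops tuck under the beam, the beam's underside is 595 mm above the floor, and the feet are 528 mm apart outside-to-outside with the beam centred between them. The two leg pairs are set in 107 mm from either end of the beam.


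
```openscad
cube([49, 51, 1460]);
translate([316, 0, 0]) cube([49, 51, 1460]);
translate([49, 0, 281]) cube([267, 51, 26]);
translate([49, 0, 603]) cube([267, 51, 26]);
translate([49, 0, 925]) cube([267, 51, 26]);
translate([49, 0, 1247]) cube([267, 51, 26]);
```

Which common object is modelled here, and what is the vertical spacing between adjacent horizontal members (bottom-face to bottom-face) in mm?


A ladder. The rung spacing is 322 mm.

Two tall 49×51 posts with 4 short bars between them — a ladder. Adjacent rungs sit at z = 281 and z = 603, so the spacing is 603 − 281 = 322 mm.


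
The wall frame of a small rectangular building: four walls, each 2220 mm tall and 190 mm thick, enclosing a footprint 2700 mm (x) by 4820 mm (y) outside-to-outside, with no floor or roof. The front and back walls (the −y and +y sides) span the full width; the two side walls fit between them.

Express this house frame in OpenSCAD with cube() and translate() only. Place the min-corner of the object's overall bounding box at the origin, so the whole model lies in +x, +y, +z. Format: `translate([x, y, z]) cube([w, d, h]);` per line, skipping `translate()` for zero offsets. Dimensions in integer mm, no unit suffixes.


cube([2700, 190, 2220]);
translate([0, 4630, 0]) cube([2700, 190, 2220]);
translate([0, 190, 0]) cube([190, 4440, 2220]);
translate([2510, 190, 0]) cube([190, 4440, 2220]);


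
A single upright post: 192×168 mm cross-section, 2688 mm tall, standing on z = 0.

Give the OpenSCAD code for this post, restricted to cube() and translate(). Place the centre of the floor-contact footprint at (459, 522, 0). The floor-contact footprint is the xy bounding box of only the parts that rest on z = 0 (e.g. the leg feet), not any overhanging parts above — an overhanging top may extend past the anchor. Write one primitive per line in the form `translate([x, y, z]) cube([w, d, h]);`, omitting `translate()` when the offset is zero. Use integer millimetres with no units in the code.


translate([363, 438, 0]) cube([192, 168, 2688]);


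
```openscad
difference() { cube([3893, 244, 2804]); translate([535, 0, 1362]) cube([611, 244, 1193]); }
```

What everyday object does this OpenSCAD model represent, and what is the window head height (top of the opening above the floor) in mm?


A wall with a window opening. The window head height is 2555 mm.

A wall with a rectangular opening subtracted — a window. Sill at z = 1362, opening 1193 mm tall, so the head is at 1362 + 1193 = 2555 mm.


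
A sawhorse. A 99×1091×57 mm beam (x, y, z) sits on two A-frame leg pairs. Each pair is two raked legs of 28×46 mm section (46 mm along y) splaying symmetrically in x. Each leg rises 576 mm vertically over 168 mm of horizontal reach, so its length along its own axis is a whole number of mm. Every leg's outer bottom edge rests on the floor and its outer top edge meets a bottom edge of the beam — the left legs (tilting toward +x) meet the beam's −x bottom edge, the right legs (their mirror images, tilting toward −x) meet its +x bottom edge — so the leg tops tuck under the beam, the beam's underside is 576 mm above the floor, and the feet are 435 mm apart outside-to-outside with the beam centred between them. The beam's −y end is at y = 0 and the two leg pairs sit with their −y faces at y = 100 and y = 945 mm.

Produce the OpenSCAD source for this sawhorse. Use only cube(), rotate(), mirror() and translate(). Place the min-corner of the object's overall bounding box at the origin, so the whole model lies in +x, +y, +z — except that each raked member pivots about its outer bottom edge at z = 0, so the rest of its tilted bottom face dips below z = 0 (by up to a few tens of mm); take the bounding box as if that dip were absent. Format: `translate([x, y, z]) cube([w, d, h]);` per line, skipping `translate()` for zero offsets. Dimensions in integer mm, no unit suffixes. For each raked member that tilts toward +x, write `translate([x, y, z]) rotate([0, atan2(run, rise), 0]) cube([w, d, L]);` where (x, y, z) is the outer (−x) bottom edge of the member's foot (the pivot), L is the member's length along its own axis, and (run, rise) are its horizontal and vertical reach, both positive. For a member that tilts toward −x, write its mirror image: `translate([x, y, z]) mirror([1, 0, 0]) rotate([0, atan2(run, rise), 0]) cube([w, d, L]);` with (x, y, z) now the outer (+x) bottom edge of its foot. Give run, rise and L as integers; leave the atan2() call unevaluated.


translate([168, 0, 576]) cube([99, 1091, 57]);
translate([0, 100, 0]) rotate([0, atan2(168, 576), 0]) cube([28, 46, 600]);
translate([435, 100, 0]) mirror([1, 0, 0]) rotate([0, atan2(168, 576), 0]) cube([28, 46, 600]);
translate([0, 945, 0]) rotate([0, atan2(168, 576), 0]) cube([28, 46, 600]);
translate([435, 945, 0]) mirror([1, 0, 0]) rotate([0, atan2(168, 576), 0]) cube([28, 46, 600]);


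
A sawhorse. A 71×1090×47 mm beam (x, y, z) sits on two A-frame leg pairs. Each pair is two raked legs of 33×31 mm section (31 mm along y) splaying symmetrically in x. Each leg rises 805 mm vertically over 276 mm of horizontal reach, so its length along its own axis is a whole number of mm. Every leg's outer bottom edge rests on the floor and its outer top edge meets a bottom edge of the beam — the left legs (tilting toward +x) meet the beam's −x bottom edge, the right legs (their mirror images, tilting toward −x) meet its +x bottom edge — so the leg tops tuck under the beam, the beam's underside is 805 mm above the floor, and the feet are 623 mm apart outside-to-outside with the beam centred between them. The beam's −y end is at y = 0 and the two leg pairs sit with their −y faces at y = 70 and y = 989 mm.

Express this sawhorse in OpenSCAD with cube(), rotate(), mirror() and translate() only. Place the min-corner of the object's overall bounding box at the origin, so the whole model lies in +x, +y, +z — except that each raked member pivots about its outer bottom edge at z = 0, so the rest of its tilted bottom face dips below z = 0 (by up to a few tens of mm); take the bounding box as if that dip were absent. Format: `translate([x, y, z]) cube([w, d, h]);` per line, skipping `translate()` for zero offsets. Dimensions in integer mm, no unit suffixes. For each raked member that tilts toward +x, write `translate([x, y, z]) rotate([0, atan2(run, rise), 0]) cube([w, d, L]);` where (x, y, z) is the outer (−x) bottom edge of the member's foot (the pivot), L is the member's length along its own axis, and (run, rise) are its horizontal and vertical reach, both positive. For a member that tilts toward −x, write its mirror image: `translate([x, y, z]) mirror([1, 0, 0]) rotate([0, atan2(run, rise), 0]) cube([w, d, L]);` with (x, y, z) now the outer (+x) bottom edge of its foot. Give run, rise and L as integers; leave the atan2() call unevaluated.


translate([276, 0, 805]) cube([71, 1090, 47]);
translate([0, 70, 0]) rotate([0, atan2(276, 805), 0]) cube([33, 31, 851]);
translate([623, 70, 0]) mirror([1, 0, 0]) rotate([0, atan2(276, 805), 0]) cube([33, 31, 851]);
translate([0, 989, 0]) rotate([0, atan2(276, 805), 0]) cube([33, 31, 851]);
translate([623, 989, 0]) mirror([1, 0, 0]) rotate([0, atan2(276, 805), 0]) cube([33, 31, 851]);


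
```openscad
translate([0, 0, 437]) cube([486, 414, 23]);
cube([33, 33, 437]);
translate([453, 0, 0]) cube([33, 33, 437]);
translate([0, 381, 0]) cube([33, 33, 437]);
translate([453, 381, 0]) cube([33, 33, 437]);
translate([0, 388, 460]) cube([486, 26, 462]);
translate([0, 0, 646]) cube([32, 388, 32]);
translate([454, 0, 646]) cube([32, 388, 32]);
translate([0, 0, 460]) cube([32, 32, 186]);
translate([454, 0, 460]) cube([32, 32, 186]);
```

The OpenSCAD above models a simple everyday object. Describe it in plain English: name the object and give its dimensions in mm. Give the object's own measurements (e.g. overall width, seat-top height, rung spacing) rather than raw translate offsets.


A chair. The seat is a 486×414×23 mm slab with its top at z = 460 mm, on four 33×33 mm corner legs (flush with the seat edges, standing on z = 0). A flat backrest 26 mm thick, 462 mm tall, spans the full seat width and rises from the seat top along its +y edge, rear face flush with the rear of the seat. Two armrests of 32×32 mm section run along each side from the seat's front edge to the front of the backrest, top faces 218 mm above the seat top and outer faces flush with the seat's x-edges; a 32×32 mm post under the front of each armrest stands on the seat at the front corner.


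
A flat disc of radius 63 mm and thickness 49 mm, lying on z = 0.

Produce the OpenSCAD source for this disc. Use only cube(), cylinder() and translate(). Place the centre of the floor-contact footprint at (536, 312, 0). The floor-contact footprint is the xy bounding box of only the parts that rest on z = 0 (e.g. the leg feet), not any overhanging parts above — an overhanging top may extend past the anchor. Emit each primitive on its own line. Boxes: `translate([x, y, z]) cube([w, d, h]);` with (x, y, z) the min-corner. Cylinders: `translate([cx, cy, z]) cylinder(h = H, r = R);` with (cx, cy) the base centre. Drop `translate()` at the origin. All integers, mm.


translate([536, 312, 0]) cylinder(h = 49, r = 63);


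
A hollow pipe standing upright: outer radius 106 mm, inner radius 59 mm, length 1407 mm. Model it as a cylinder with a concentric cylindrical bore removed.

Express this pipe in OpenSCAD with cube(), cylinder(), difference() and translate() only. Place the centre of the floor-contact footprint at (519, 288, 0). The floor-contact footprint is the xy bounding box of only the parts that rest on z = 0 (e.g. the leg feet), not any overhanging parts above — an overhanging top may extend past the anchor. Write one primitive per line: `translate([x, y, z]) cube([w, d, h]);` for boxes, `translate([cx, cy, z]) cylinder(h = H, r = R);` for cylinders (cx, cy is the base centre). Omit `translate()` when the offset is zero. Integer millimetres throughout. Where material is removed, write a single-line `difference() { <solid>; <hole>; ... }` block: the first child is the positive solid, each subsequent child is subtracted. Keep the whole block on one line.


difference() { translate([519, 288, 0]) cylinder(h = 1407, r = 106); translate([519, 288, 0]) cylinder(h = 1407, r = 59); }


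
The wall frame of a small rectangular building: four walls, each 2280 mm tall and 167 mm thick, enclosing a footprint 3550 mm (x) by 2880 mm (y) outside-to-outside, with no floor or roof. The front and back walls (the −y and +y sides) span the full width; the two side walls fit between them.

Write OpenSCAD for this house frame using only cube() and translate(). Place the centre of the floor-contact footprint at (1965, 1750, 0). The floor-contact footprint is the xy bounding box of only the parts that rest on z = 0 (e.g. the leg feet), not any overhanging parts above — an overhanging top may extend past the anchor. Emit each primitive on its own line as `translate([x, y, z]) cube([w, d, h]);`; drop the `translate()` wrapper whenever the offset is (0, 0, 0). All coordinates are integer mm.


translate([190, 310, 0]) cube([3550, 167, 2280]);
translate([190, 3023, 0]) cube([3550, 167, 2280]);
translate([190, 477, 0]) cube([167, 2546, 2280]);
translate([3573, 477, 0]) cube([167, 2546, 2280]);


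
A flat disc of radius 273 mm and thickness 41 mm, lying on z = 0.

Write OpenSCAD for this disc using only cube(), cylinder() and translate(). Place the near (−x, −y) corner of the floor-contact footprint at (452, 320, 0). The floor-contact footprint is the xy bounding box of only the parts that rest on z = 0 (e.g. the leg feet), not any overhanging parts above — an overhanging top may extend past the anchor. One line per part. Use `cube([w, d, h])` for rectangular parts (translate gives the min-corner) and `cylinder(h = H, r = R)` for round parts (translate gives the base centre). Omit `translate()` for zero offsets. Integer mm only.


translate([725, 593, 0]) cylinder(h = 41, r = 273);


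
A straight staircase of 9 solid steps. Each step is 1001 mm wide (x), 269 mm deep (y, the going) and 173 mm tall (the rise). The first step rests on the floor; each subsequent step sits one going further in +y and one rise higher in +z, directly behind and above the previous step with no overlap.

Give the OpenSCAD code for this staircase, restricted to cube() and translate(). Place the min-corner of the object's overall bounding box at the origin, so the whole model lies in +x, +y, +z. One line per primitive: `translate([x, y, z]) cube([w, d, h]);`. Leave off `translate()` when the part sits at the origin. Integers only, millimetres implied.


cube([1001, 269, 173]);
translate([0, 269, 173]) cube([1001, 269, 173]);
translate([0, 538, 346]) cube([1001, 269, 173]);
translate([0, 807, 519]) cube([1001, 269, 173]);
translate([0, 1076, 692]) cube([1001, 269, 173]);
translate([0, 1345, 865]) cube([1001, 269, 173]);
translate([0, 1614, 1038]) cube([1001, 269, 173]);
translate([0, 1883, 1211]) cube([1001, 269, 173]);
translate([0, 2152, 1384]) cube([1001, 269, 173]);


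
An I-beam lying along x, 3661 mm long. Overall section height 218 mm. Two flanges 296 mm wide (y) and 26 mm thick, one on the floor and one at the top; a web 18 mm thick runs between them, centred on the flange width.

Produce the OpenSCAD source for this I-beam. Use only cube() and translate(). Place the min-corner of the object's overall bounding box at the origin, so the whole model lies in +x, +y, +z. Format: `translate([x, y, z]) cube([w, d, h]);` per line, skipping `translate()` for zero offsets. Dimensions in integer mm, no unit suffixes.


cube([3661, 296, 26]);
translate([0, 139, 26]) cube([3661, 18, 166]);
translate([0, 0, 192]) cube([3661, 296, 26]);


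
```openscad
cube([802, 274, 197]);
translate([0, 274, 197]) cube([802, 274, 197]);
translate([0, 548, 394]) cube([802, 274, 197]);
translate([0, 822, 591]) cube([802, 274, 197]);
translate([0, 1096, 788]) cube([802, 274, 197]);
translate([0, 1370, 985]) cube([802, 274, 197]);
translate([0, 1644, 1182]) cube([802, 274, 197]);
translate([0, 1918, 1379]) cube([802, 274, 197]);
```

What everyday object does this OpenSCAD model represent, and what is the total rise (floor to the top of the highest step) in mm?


A staircase. The total rise is 1576 mm.

8 identical blocks, each offset up and back from the previous — a staircase. Each step is 197 mm tall and there are 8 of them, so the total rise is 8 × 197 = 1576 mm.


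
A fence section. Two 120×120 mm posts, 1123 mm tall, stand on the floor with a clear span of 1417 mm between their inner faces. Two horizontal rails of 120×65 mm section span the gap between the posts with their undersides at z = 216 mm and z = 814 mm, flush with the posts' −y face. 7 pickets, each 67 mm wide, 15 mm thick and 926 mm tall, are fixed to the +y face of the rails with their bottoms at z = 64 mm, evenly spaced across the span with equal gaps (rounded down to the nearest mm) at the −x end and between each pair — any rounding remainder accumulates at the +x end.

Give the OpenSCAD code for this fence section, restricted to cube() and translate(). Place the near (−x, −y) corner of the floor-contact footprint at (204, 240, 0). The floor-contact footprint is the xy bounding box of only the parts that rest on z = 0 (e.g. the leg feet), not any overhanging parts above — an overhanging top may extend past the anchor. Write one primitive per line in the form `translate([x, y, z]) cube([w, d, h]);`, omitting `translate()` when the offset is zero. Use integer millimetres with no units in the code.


translate([204, 240, 0]) cube([120, 120, 1123]);
translate([1741, 240, 0]) cube([120, 120, 1123]);
translate([324, 240, 216]) cube([1417, 120, 65]);
translate([324, 240, 814]) cube([1417, 120, 65]);
translate([442, 360, 64]) cube([67, 15, 926]);
translate([627, 360, 64]) cube([67, 15, 926]);
translate([812, 360, 64]) cube([67, 15, 926]);
translate([997, 360, 64]) cube([67, 15, 926]);
translate([1182, 360, 64]) cube([67, 15, 926]);
translate([1367, 360, 64]) cube([67, 15, 926]);
translate([1552, 360, 64]) cube([67, 15, 926]);


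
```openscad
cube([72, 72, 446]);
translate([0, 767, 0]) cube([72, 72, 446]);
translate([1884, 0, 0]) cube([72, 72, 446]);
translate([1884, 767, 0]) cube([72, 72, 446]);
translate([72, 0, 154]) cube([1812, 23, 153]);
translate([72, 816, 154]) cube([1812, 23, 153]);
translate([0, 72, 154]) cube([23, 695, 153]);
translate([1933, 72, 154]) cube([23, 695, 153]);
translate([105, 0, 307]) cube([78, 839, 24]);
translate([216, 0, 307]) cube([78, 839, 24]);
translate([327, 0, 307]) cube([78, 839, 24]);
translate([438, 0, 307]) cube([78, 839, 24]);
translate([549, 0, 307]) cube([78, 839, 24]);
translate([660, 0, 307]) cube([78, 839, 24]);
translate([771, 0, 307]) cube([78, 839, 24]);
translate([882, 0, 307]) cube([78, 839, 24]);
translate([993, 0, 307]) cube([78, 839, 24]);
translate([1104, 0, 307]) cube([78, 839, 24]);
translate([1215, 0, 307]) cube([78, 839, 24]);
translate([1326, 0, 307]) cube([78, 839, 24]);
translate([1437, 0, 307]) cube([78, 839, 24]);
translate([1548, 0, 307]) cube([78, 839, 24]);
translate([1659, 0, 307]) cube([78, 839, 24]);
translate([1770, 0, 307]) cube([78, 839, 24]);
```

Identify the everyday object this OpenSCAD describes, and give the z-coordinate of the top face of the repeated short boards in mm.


A bed frame. The slat-top height is 331 mm.

Four posts, four rails, and a row of slats — a bed frame. Slats sit on the rails at z = 154 + 153 = 307; with slat thickness 24, the top is 331 mm.


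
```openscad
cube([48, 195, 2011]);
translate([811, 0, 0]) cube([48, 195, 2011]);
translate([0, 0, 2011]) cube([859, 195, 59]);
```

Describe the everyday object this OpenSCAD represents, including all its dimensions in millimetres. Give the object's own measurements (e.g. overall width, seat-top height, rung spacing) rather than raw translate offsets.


A door frame. The clear opening is 763 mm wide and 2011 mm high. Two 48 mm wide jambs, 195 mm deep, stand either side of the opening from the floor to the top of the opening. A 59 mm thick head sits across the top of both jambs, spanning the full outside width of the frame.
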